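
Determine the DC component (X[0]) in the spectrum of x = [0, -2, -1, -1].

X[0] = Σ(n=0 to 3) x[n] · ω_4^0 = Σ x[n]
= (0) + (-2) + (-1) + (-1)

X[0] = -4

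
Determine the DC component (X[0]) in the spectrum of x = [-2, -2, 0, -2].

X[0] = Σ(n=0 to 3) x[n] · ω_4^0 = Σ x[n]
= (-2) + (-2) + (0) + (-2)

X[0] = -6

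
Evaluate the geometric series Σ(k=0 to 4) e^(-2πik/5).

Sum of all nth roots of unity equals 0 for n > 1 (geometric series with r ≠ 1).

0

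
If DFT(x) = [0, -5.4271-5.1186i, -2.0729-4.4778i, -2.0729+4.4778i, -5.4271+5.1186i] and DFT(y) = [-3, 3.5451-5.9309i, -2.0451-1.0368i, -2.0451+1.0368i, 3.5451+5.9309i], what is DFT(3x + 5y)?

By linearity: DFT(3x + 5y) = 3·DFT(x) + 5·DFT(y)
= 3·[0, -5.4271-5.1186i, -2.0729-4.4778i, -2.0729+4.4778i, -5.4271+5.1186i] + 5·[-3, 3.5451-5.9309i, -2.0451-1.0368i, -2.0451+1.0368i, 3.5451+5.9309i]

Computing element-wise:
Z[0] = 3·(0) + 5·(-3) = -15
Z[1] = 3·(-5.4271-5.1186i) + 5·(3.5451-5.9309i) = 1.4442-45.0103i
Z[2] = 3·(-2.0729-4.4778i) + 5·(-2.0451-1.0368i) = -16.4442-18.6174i
Z[3] = 3·(-2.0729+4.4778i) + 5·(-2.0451+1.0368i) = -16.4442+18.6174i
Z[4] = 3·(-5.4271+5.1186i) + 5·(3.5451+5.9309i) = 1.4442+45.0103i

DFT(3x + 5y) = 3·X + 5·Y = [-15, 1.4442-45.0103i, -16.4442-18.6174i, -16.4442+18.6174i, 1.4442+45.0103i]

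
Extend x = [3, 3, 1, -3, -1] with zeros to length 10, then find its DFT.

Original 5-point DFT: [3, 5.2361-6.1554i, 0.7639+1.4531i, 0.7639-1.4531i, 5.2361+6.1554i]
Zero-padded 10-point DFT provides frequency interpolation.

DFT_10([x, 0, ...]) = [3, 7.4721+0.7265i, 5.2361-6.1554i, -1.4721-3.0777i, 0.7639+1.4531i, 3, 0.7639-1.4531i, -1.4721+3.0777i, 5.2361+6.1554i, 7.4721-0.7265i]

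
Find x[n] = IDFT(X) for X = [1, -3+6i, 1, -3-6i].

x[n] = (1/4) Σ(k=0 to 3) X[k] · e^(2πikn/4)

Computing each x[n]:
x[0] = -1
x[1] = -3
x[2] = 2
x[3] = 3

x = [-1, -3, 2, 3]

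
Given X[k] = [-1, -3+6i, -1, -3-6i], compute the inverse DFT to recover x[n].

x[n] = (1/4) Σ(k=0 to 3) X[k] · e^(2πikn/4)

Computing each x[n]:
x[0] = -2
x[1] = -3
x[2] = 1
x[3] = 3

x = [-2, -3, 1, 3]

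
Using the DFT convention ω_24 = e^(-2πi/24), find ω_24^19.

ω_24^19 = e^(-2πi·19/24)
= cos(-2π·19/24) + i·sin(-2π·19/24)
= cos(-38π/24) + i·sin(-38π/24)

ω_24^19 = cos(-38π/24) + i·sin(-38π/24) = 0.2588+0.9659i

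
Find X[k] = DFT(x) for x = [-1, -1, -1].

X[k] = Σ(n=0 to 2) x[n] · ω_3^(nk)
where ω_3 = e^(-2πi/3)

Computing each X[k]:
X[0] = -3
X[1] = 0
X[2] = 0

X = [-3, 0, 0]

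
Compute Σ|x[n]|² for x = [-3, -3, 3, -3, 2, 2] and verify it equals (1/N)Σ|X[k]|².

Time domain:
Σ|x[n]|² = |-3|² + |-3|² + |3|² + |-3|² + |2|² + |2|² = 44.0000

Frequency domain:
(1/6)Σ|X[k]|² = (1/6)(|-2|² + |-3.0000+3.4641i|² + |-8.0000+5.1962i|² + |6|² + |-8.0000-5.1962i|² + |-3.0000-3.4641i|²) = (1/6)·264.0000 = 44.0000

Both sides agree, confirming Parseval's theorem.

Σ|x[n]|² = (1/N)Σ|X[k]|² = 44.0000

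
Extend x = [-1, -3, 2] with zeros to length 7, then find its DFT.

Original 3-point DFT: [-2, -0.5000+4.3301i, -0.5000-4.3301i]
Zero-padded 7-point DFT provides frequency interpolation.

DFT_7([x, 0, ...]) = [-2, -3.3155+0.3956i, -2.1344+3.7926i, 2.9499+2.8653i, 2.9499-2.8653i, -2.1344-3.7926i, -3.3155-0.3956i]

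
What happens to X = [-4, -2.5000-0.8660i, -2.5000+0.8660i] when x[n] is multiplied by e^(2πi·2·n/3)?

Modulation property: DFT(ω_3^(-2n)·x[n]) = X[(k-2) mod 3], so circularly shift X by 2 positions.

X[k-2] = [-2.5000-0.8660i, -2.5000+0.8660i, -4]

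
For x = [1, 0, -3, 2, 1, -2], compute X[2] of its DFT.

X[2] = Σ(n=0 to 5) x[n] · ω_6^(2n) where ω_6 = e^(-2πi/6)
= (1)·ω_6^0 + (0)·ω_6^2 + (-3)·ω_6^4 + (2)·ω_6^6 + (1)·ω_6^8 + (-2)·ω_6^10

X[2] = 5.0000-5.1962i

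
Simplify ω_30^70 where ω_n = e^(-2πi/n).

Since ω_30^30 = 1, powers reduce modulo 30.
70 mod 30 = 10
So ω_30^70 = ω_30^10 = e^(-2πi·10/30)

ω_30^70 = ω_30^10 = -0.5000-0.8660i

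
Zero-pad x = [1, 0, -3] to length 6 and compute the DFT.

Original 3-point DFT: [-2, 2.5000-2.5981i, 2.5000+2.5981i]
Zero-padded 6-point DFT provides frequency interpolation.

DFT_6([x, 0, ...]) = [-2, 2.5000+2.5981i, 2.5000-2.5981i, -2, 2.5000+2.5981i, 2.5000-2.5981i]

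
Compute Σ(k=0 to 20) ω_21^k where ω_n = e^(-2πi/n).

Sum of all nth roots of unity equals 0 for n > 1 (geometric series with r ≠ 1).

0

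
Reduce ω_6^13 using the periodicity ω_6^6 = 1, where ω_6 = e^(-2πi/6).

Since ω_6^6 = 1, powers reduce modulo 6.
13 mod 6 = 1
So ω_6^13 = ω_6^1 = e^(-2πi·1/6)

ω_6^13 = ω_6^1 = 0.5000-0.8660i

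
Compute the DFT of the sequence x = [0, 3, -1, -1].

X[k] = Σ(n=0 to 3) x[n] · ω_4^(nk)
where ω_4 = e^(-2πi/4)

Computing each X[k]:
X[0] = 1
X[1] = 1-4i
X[2] = -3
X[3] = 1+4i

X = [1, 1-4i, -3, 1+4i]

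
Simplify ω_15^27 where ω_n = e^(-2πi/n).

Since ω_15^15 = 1, powers reduce modulo 15.
27 mod 15 = 12
So ω_15^27 = ω_15^12 = e^(-2πi·12/15)

ω_15^27 = ω_15^12 = 0.3090+0.9511i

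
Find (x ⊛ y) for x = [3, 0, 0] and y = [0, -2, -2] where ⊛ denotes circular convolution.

(x ⊛ y)[n] = Σ(m=0 to 2) x[m] · y[(n-m) mod 3]

Computing each output sample:
(x ⊛ y)[0] = 0
(x ⊛ y)[1] = -6
(x ⊛ y)[2] = -6

x ⊛ y = [0, -6, -6]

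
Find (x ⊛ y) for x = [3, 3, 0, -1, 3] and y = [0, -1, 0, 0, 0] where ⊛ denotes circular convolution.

(x ⊛ y)[n] = Σ(m=0 to 4) x[m] · y[(n-m) mod 5]

Computing each output sample:
(x ⊛ y)[0] = -3
(x ⊛ y)[1] = -3
(x ⊛ y)[2] = -3
(x ⊛ y)[3] = 0
(x ⊛ y)[4] = 1

x ⊛ y = [-3, -3, -3, 0, 1]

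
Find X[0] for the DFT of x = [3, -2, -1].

X[0] = Σ(n=0 to 2) x[n] · ω_3^0 = Σ x[n]
= (3) + (-2) + (-1)

X[0] = 0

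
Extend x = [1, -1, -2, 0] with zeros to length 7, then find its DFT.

Original 4-point DFT: [-2, 3+1i, 0, 3-1i]
Zero-padded 7-point DFT provides frequency interpolation.

DFT_7([x, 0, ...]) = [-2, 0.8216+2.7317i, 3.0245+0.1072i, 0.6540-1.1298i, 0.6540+1.1298i, 3.0245-0.1072i, 0.8216-2.7317i]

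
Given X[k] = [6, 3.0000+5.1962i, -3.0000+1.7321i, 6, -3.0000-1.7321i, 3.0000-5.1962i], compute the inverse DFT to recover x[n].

x[n] = (1/6) Σ(k=0 to 5) X[k] · e^(2πikn/6)

Computing each x[n]:
x[0] = 2
x[1] = -1
x[2] = 1
x[3] = -2
x[4] = 3
x[5] = 3

x = [2, -1, 1, -2, 3, 3]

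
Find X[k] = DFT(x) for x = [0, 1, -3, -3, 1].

X[k] = Σ(n=0 to 4) x[n] · ω_5^(nk)
where ω_5 = e^(-2πi/5)

Computing each X[k]:
X[0] = -4
X[1] = 5.4721
X[2] = -3.4721
X[3] = -3.4721
X[4] = 5.4721

X = [-4, 5.4721, -3.4721, -3.4721, 5.4721]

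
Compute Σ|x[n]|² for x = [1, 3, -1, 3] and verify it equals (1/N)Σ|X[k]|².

Time domain:
Σ|x[n]|² = |1|² + |3|² + |-1|² + |3|² = 20.0000

Frequency domain:
(1/4)Σ|X[k]|² = (1/4)(|6|² + |2|² + |-6|² + |2|²) = (1/4)·80.0000 = 20.0000

Both sides agree, confirming Parseval's theorem.

Σ|x[n]|² = (1/N)Σ|X[k]|² = 20.0000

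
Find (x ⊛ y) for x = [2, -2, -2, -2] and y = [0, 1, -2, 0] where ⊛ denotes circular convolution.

(x ⊛ y)[n] = Σ(m=0 to 3) x[m] · y[(n-m) mod 4]

Computing each output sample:
(x ⊛ y)[0] = 2
(x ⊛ y)[1] = 6
(x ⊛ y)[2] = -6
(x ⊛ y)[3] = 2

x ⊛ y = [2, 6, -6, 2]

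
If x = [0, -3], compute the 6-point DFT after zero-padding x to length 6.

Original 2-point DFT: [-3, 3]
Zero-padded 6-point DFT provides frequency interpolation.

DFT_6([x, 0, ...]) = [-3, -1.5000+2.5981i, 1.5000+2.5981i, 3, 1.5000-2.5981i, -1.5000-2.5981i]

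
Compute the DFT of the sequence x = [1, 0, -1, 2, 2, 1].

X[k] = Σ(n=0 to 5) x[n] · ω_6^(nk)
where ω_6 = e^(-2πi/6)

Computing each X[k]:
X[0] = 5
X[1] = -1.0000+3.4641i
X[2] = 2.0000-1.7321i
X[3] = -1
X[4] = 2.0000+1.7321i
X[5] = -1.0000-3.4641i

X = [5, -1.0000+3.4641i, 2.0000-1.7321i, -1, 2.0000+1.7321i, -1.0000-3.4641i]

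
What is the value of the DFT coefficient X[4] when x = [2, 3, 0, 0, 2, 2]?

X[4] = Σ(n=0 to 5) x[n] · ω_6^(4n) where ω_6 = e^(-2πi/6)
= (2)·ω_6^0 + (3)·ω_6^4 + (0)·ω_6^8 + (0)·ω_6^12 + (2)·ω_6^16 + (2)·ω_6^20

X[4] = -1.5000+2.5981i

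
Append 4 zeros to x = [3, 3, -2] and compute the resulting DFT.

Original 3-point DFT: [4, 2.5000-4.3301i, 2.5000+4.3301i]
Zero-padded 7-point DFT provides frequency interpolation.

DFT_7([x, 0, ...]) = [4, 5.3155-0.3956i, 4.1344-3.7926i, -0.9499-2.8653i, -0.9499+2.8653i, 4.1344+3.7926i, 5.3155+0.3956i]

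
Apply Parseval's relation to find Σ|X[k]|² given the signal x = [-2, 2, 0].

Parseval: Σ|x[n]|² = (1/N)Σ|X[k]|², so Σ|X[k]|² = N·Σ|x[n]|² = 3·8.0000

Σ|X[k]|² = N·Σ|x[n]|² = 3·8.0000 = 24.0000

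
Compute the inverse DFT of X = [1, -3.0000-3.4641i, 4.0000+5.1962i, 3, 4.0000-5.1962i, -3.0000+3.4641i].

x[n] = (1/6) Σ(k=0 to 5) X[k] · e^(2πikn/6)

Computing each x[n]:
x[0] = 1
x[1] = -2
x[2] = 3
x[3] = 2
x[4] = -2
x[5] = -1

x = [1, -2, 3, 2, -2, -1]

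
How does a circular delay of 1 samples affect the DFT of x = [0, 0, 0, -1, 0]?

Time shift by 1: X_shifted[k] = ω_5^(1k) · X[k]
Shifted x = [0, 0, 0, 0, -1]

DFT(x[n-1]) = [-1, -0.3090-0.9511i, 0.8090-0.5878i, 0.8090+0.5878i, -0.3090+0.9511i]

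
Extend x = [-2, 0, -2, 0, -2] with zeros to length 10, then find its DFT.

Original 5-point DFT: [-6, -1.0000-0.7265i, -1.0000-3.0777i, -1.0000+3.0777i, -1.0000+0.7265i]
Zero-padded 10-point DFT provides frequency interpolation.

DFT_10([x, 0, ...]) = [-6, -1.0000+3.0777i, -1.0000-0.7265i, -1.0000+0.7265i, -1.0000-3.0777i, -6, -1.0000+3.0777i, -1.0000-0.7265i, -1.0000+0.7265i, -1.0000-3.0777i]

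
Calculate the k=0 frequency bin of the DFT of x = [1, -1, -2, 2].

X[0] = Σ(n=0 to 3) x[n] · ω_4^0 = Σ x[n]
= (1) + (-1) + (-2) + (2)

X[0] = 0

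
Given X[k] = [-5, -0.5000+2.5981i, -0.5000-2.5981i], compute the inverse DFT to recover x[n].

x[n] = (1/3) Σ(k=0 to 2) X[k] · e^(2πikn/3)

Computing each x[n]:
x[0] = -2
x[1] = -3
x[2] = 0

x = [-2, -3, 0]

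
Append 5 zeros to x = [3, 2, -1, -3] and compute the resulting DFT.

Original 4-point DFT: [1, 4-5i, 3, 4+5i]
Zero-padded 9-point DFT provides frequency interpolation.

DFT_9([x, 0, ...]) = [1, 5.8584+2.2973i, 5.7870-4.2257i, -0.5000-2.5981i, 1.8546+1.2712i, 1.8546-1.2712i, -0.5000+2.5981i, 5.7870+4.2257i, 5.8584-2.2973i]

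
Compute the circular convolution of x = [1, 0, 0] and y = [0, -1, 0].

(x ⊛ y)[n] = Σ(m=0 to 2) x[m] · y[(n-m) mod 3]

Computing each output sample:
(x ⊛ y)[0] = 0
(x ⊛ y)[1] = -1
(x ⊛ y)[2] = 0

x ⊛ y = [0, -1, 0]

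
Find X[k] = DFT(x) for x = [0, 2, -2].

X[k] = Σ(n=0 to 2) x[n] · ω_3^(nk)
where ω_3 = e^(-2πi/3)

Computing each X[k]:
X[0] = 0
X[1] = -3.4641i
X[2] = 3.4641i

X = [0, -3.4641i, 3.4641i]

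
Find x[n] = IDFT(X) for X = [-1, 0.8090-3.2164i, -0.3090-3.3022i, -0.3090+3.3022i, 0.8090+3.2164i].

x[n] = (1/5) Σ(k=0 to 4) X[k] · e^(2πikn/5)

Computing each x[n]:
x[0] = 0
x[1] = 2
x[2] = -1
x[3] = 0
x[4] = -2

x = [0, 2, -1, 0, -2]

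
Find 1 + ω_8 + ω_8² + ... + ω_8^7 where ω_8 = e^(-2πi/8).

Sum of all nth roots of unity equals 0 for n > 1 (geometric series with r ≠ 1).

0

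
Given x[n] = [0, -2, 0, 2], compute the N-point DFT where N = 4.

X[k] = Σ(n=0 to 3) x[n] · ω_4^(nk)
where ω_4 = e^(-2πi/4)

Computing each X[k]:
X[0] = 0
X[1] = 4i
X[2] = 0
X[3] = -4i

X = [0, 4i, 0, -4i]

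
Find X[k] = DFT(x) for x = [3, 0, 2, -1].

X[k] = Σ(n=0 to 3) x[n] · ω_4^(nk)
where ω_4 = e^(-2πi/4)

Computing each X[k]:
X[0] = 4
X[1] = 1-1i
X[2] = 6
X[3] = 1+1i

X = [4, 1-1i, 6, 1+1i]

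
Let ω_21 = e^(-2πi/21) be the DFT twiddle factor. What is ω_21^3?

ω_21^3 = e^(-2πi·3/21)
= cos(-2π·3/21) + i·sin(-2π·3/21)
= cos(-6π/21) + i·sin(-6π/21)

ω_21^3 = cos(-6π/21) + i·sin(-6π/21) = 0.6235-0.7818i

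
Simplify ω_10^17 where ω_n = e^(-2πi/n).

Since ω_10^10 = 1, powers reduce modulo 10.
17 mod 10 = 7
So ω_10^17 = ω_10^7 = e^(-2πi·7/10)

ω_10^17 = ω_10^7 = -0.3090+0.9511i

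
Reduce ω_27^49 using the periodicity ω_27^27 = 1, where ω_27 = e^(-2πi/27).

Since ω_27^27 = 1, powers reduce modulo 27.
49 mod 27 = 22
So ω_27^49 = ω_27^22 = e^(-2πi·22/27)

ω_27^49 = ω_27^22 = 0.3961+0.9182i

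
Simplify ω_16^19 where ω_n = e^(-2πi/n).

Since ω_16^16 = 1, powers reduce modulo 16.
19 mod 16 = 3
So ω_16^19 = ω_16^3 = e^(-2πi·3/16)

ω_16^19 = ω_16^3 = 0.3827-0.9239i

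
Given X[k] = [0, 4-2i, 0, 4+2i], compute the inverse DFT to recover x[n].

x[n] = (1/4) Σ(k=0 to 3) X[k] · e^(2πikn/4)

Computing each x[n]:
x[0] = 2
x[1] = 1
x[2] = -2
x[3] = -1

x = [2, 1, -2, -1]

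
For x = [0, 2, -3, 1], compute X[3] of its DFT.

X[3] = Σ(n=0 to 3) x[n] · ω_4^(3n) where ω_4 = e^(-2πi/4)
= (0)·ω_4^0 + (2)·ω_4^3 + (-3)·ω_4^6 + (1)·ω_4^9

X[3] = 3+1i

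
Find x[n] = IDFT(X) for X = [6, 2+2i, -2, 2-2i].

x[n] = (1/4) Σ(k=0 to 3) X[k] · e^(2πikn/4)

Computing each x[n]:
x[0] = 2
x[1] = 1
x[2] = 0
x[3] = 3

x = [2, 1, 0, 3]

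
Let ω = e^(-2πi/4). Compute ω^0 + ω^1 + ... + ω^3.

Sum of all nth roots of unity equals 0 for n > 1 (geometric series with r ≠ 1).

0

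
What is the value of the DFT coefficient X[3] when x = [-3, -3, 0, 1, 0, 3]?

X[3] = Σ(n=0 to 5) x[n] · ω_6^(3n) where ω_6 = e^(-2πi/6)
= (-3)·ω_6^0 + (-3)·ω_6^3 + (0)·ω_6^6 + (1)·ω_6^9 + (0)·ω_6^12 + (3)·ω_6^15

X[3] = -4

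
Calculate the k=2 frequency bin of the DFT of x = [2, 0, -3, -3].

X[2] = Σ(n=0 to 3) x[n] · ω_4^(2n) where ω_4 = e^(-2πi/4)
= (2)·ω_4^0 + (0)·ω_4^2 + (-3)·ω_4^4 + (-3)·ω_4^6

X[2] = 2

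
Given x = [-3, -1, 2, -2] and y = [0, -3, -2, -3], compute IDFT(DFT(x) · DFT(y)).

(x ⊛ y)[n] = Σ(m=0 to 3) x[m] · y[(n-m) mod 4]

Computing each output sample:
(x ⊛ y)[0] = 5
(x ⊛ y)[1] = 7
(x ⊛ y)[2] = 15
(x ⊛ y)[3] = 5

x ⊛ y = [5, 7, 15, 5]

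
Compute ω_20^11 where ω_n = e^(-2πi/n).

ω_20^11 = e^(-2πi·11/20)
= cos(-2π·11/20) + i·sin(-2π·11/20)
= cos(-22π/20) + i·sin(-22π/20)

ω_20^11 = cos(-22π/20) + i·sin(-22π/20) = -0.9511+0.3090i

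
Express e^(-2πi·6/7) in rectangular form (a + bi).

ω_7^6 = e^(-2πi·6/7)
= cos(-2π·6/7) + i·sin(-2π·6/7)
= cos(-12π/7) + i·sin(-12π/7)

ω_7^6 = cos(-12π/7) + i·sin(-12π/7) = 0.6235+0.7818i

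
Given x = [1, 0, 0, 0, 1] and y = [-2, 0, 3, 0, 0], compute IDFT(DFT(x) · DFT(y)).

(x ⊛ y)[n] = Σ(m=0 to 4) x[m] · y[(n-m) mod 5]

Computing each output sample:
(x ⊛ y)[0] = -2
(x ⊛ y)[1] = 3
(x ⊛ y)[2] = 3
(x ⊛ y)[3] = 0
(x ⊛ y)[4] = -2

x ⊛ y = [-2, 3, 3, 0, -2]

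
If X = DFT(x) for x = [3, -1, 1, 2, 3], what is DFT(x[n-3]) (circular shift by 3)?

Time shift by 3: X_shifted[k] = ω_5^(3k) · X[k]
Shifted x = [1, 2, 3, 3, -1]

DFT(x[n-3]) = [8, -3.5451-2.8532i, 2.0451-1.7634i, 2.0451+1.7634i, -3.5451+2.8532i]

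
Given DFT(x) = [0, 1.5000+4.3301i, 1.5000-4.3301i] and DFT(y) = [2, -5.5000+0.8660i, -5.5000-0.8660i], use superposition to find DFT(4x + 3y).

By linearity: DFT(4x + 3y) = 4·DFT(x) + 3·DFT(y)
= 4·[0, 1.5000+4.3301i, 1.5000-4.3301i] + 3·[2, -5.5000+0.8660i, -5.5000-0.8660i]

Computing element-wise:
Z[0] = 4·(0) + 3·(2) = 6
Z[1] = 4·(1.5000+4.3301i) + 3·(-5.5000+0.8660i) = -10.5000+19.9184i
Z[2] = 4·(1.5000-4.3301i) + 3·(-5.5000-0.8660i) = -10.5000-19.9184i

DFT(4x + 3y) = 4·X + 3·Y = [6, -10.5000+19.9184i, -10.5000-19.9184i]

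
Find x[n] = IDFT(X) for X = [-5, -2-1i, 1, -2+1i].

x[n] = (1/4) Σ(k=0 to 3) X[k] · e^(2πikn/4)

Computing each x[n]:
x[0] = -2
x[1] = -1
x[2] = 0
x[3] = -2

x = [-2, -1, 0, -2]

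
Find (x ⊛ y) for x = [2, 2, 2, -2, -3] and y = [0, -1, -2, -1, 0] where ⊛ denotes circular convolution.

(x ⊛ y)[n] = Σ(m=0 to 4) x[m] · y[(n-m) mod 5]

Computing each output sample:
(x ⊛ y)[0] = 5
(x ⊛ y)[1] = 6
(x ⊛ y)[2] = -3
(x ⊛ y)[3] = -8
(x ⊛ y)[4] = -4

x ⊛ y = [5, 6, -3, -8, -4]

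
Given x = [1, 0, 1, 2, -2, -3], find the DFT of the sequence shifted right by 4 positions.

Time shift by 4: X_shifted[k] = ω_6^(4k) · X[k]
Shifted x = [1, 2, -2, -3, 1, 0]

DFT(x[n-4]) = [-1, 5.5000+0.8660i, -2.5000-4.3301i, 1, -2.5000+4.3301i, 5.5000-0.8660i]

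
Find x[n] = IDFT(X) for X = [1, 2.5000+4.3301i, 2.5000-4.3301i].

x[n] = (1/3) Σ(k=0 to 2) X[k] · e^(2πikn/3)

Computing each x[n]:
x[0] = 2
x[1] = -3
x[2] = 2

x = [2, -3, 2]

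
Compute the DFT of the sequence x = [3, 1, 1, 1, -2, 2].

X[k] = Σ(n=0 to 5) x[n] · ω_6^(nk)
where ω_6 = e^(-2πi/6)

Computing each X[k]:
X[0] = 6
X[1] = 4.0000-1.7321i
X[2] = 3.0000+3.4641i
X[3] = -2
X[4] = 3.0000-3.4641i
X[5] = 4.0000+1.7321i

X = [6, 4.0000-1.7321i, 3.0000+3.4641i, -2, 3.0000-3.4641i, 4.0000+1.7321i]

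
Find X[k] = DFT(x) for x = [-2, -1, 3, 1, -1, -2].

X[k] = Σ(n=0 to 5) x[n] · ω_6^(nk)
where ω_6 = e^(-2πi/6)

Computing each X[k]:
X[0] = -2
X[1] = -5.5000-4.3301i
X[2] = -0.5000+2.5981i
X[3] = 2
X[4] = -0.5000-2.5981i
X[5] = -5.5000+4.3301i

X = [-2, -5.5000-4.3301i, -0.5000+2.5981i, 2, -0.5000-2.5981i, -5.5000+4.3301i]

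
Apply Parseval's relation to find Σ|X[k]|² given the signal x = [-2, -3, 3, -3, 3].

Parseval: Σ|x[n]|² = (1/N)Σ|X[k]|², so Σ|X[k]|² = N·Σ|x[n]|² = 5·40.0000

Σ|X[k]|² = N·Σ|x[n]|² = 5·40.0000 = 200.0000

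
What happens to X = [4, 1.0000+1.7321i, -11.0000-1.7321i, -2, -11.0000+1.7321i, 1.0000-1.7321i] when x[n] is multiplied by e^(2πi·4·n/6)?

Modulation property: DFT(ω_6^(-4n)·x[n]) = X[(k-4) mod 6], so circularly shift X by 4 positions.

X[k-4] = [-11.0000-1.7321i, -2, -11.0000+1.7321i, 1.0000-1.7321i, 4, 1.0000+1.7321i]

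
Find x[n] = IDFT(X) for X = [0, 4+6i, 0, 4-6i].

x[n] = (1/4) Σ(k=0 to 3) X[k] · e^(2πikn/4)

Computing each x[n]:
x[0] = 2
x[1] = -3
x[2] = -2
x[3] = 3

x = [2, -3, -2, 3]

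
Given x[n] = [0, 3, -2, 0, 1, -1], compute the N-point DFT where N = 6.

X[k] = Σ(n=0 to 5) x[n] · ω_6^(nk)
where ω_6 = e^(-2πi/6)

Computing each X[k]:
X[0] = 1
X[1] = 1.5000-0.8660i
X[2] = -0.5000-6.0622i
X[3] = -3
X[4] = -0.5000+6.0622i
X[5] = 1.5000+0.8660i

X = [1, 1.5000-0.8660i, -0.5000-6.0622i, -3, -0.5000+6.0622i, 1.5000+0.8660i]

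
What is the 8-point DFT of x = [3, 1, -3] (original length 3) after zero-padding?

Original 3-point DFT: [1, 4.0000-3.4641i, 4.0000+3.4641i]
Zero-padded 8-point DFT provides frequency interpolation.

DFT_8([x, 0, ...]) = [1, 3.7071+2.2929i, 6-1i, 2.2929-3.7071i, -1, 2.2929+3.7071i, 6+1i, 3.7071-2.2929i]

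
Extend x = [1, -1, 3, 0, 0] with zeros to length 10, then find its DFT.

Original 5-point DFT: [3, -1.7361-0.8123i, 2.7361+3.4410i, 2.7361-3.4410i, -1.7361+0.8123i]
Zero-padded 10-point DFT provides frequency interpolation.

DFT_10([x, 0, ...]) = [3, 1.1180-2.2654i, -1.7361-0.8123i, -1.1180+2.7144i, 2.7361+3.4410i, 5, 2.7361-3.4410i, -1.1180-2.7144i, -1.7361+0.8123i, 1.1180+2.2654i]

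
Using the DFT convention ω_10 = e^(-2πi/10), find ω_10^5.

ω_10^5 = e^(-2πi·5/10)
= cos(-2π·5/10) + i·sin(-2π·5/10)
= cos(-10π/10) + i·sin(-10π/10)

ω_10^5 = cos(-10π/10) + i·sin(-10π/10) = -1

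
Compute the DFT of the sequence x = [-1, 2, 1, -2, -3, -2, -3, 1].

X[k] = Σ(n=0 to 7) x[n] · ω_8^(nk)
where ω_8 = e^(-2πi/8)

Computing each X[k]:
X[0] = -7
X[1] = 6.9497-4.7071i
X[2] = -2-1i
X[3] = -2.9497+3.2929i
X[4] = -5
X[5] = -2.9497-3.2929i
X[6] = -2+1i
X[7] = 6.9497+4.7071i

X = [-7, 6.9497-4.7071i, -2-1i, -2.9497+3.2929i, -5, -2.9497-3.2929i, -2+1i, 6.9497+4.7071i]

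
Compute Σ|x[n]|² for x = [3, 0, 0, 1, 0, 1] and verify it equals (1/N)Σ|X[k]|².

Time domain:
Σ|x[n]|² = |3|² + |0|² + |0|² + |1|² + |0|² + |1|² = 11.0000

Frequency domain:
(1/6)Σ|X[k]|² = (1/6)(|5|² + |2.5000+0.8660i|² + |3.5000+0.8660i|² + |1|² + |3.5000-0.8660i|² + |2.5000-0.8660i|²) = (1/6)·66.0000 = 11.0000

Both sides agree, confirming Parseval's theorem.

Σ|x[n]|² = (1/N)Σ|X[k]|² = 11.0000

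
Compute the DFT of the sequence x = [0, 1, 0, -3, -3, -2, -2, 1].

X[k] = Σ(n=0 to 7) x[n] · ω_8^(nk)
where ω_8 = e^(-2πi/8)

Computing each X[k]:
X[0] = -8
X[1] = 7.9497-1.2929i
X[2] = -1-1i
X[3] = -1.9497+2.7071i
X[4] = -2
X[5] = -1.9497-2.7071i
X[6] = -1+1i
X[7] = 7.9497+1.2929i

X = [-8, 7.9497-1.2929i, -1-1i, -1.9497+2.7071i, -2, -1.9497-2.7071i, -1+1i, 7.9497+1.2929i]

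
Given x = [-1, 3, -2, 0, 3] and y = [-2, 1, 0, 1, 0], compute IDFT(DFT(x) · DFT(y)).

(x ⊛ y)[n] = Σ(m=0 to 4) x[m] · y[(n-m) mod 5]

Computing each output sample:
(x ⊛ y)[0] = 3
(x ⊛ y)[1] = -7
(x ⊛ y)[2] = 10
(x ⊛ y)[3] = -3
(x ⊛ y)[4] = -3

x ⊛ y = [3, -7, 10, -3, -3]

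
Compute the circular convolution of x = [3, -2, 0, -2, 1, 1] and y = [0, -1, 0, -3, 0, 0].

(x ⊛ y)[n] = Σ(m=0 to 5) x[m] · y[(n-m) mod 6]

Computing each output sample:
(x ⊛ y)[0] = 5
(x ⊛ y)[1] = -6
(x ⊛ y)[2] = -1
(x ⊛ y)[3] = -9
(x ⊛ y)[4] = 8
(x ⊛ y)[5] = -1

x ⊛ y = [5, -6, -1, -9, 8, -1]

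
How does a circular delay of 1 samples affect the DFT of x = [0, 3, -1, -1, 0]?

Time shift by 1: X_shifted[k] = ω_5^(1k) · X[k]
Shifted x = [0, 0, 3, -1, -1]

DFT(x[n-1]) = [1, -1.9271-3.3022i, 1.4271+3.2164i, 1.4271-3.2164i, -1.9271+3.3022i]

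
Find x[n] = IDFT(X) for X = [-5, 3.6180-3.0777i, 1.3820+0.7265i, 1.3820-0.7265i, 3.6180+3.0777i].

x[n] = (1/5) Σ(k=0 to 4) X[k] · e^(2πikn/5)

Computing each x[n]:
x[0] = 1
x[1] = 0
x[2] = -1
x[3] = -3
x[4] = -2

x = [1, 0, -1, -3, -2]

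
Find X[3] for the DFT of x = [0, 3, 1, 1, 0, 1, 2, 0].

X[3] = Σ(n=0 to 7) x[n] · ω_8^(3n) where ω_8 = e^(-2πi/8)
= (0)·ω_8^0 + (3)·ω_8^3 + (1)·ω_8^6 + (1)·ω_8^9 + (0)·ω_8^12 + (1)·ω_8^15 + (2)·ω_8^18 + (0)·ω_8^21

X[3] = -0.7071-3.1213i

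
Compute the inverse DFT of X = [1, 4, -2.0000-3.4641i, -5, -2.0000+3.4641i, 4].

x[n] = (1/6) Σ(k=0 to 5) X[k] · e^(2πikn/6)

Computing each x[n]:
x[0] = 0
x[1] = 3
x[2] = -2
x[3] = -1
x[4] = 0
x[5] = 1

x = [0, 3, -2, -1, 0, 1]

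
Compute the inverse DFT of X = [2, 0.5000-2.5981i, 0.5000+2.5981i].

x[n] = (1/3) Σ(k=0 to 2) X[k] · e^(2πikn/3)

Computing each x[n]:
x[0] = 1
x[1] = 2
x[2] = -1

x = [1, 2, -1]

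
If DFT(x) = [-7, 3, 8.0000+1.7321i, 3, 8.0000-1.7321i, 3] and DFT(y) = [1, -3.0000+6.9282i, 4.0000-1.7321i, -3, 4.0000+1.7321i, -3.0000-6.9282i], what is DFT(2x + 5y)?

By linearity: DFT(2x + 5y) = 2·DFT(x) + 5·DFT(y)
= 2·[-7, 3, 8.0000+1.7321i, 3, 8.0000-1.7321i, 3] + 5·[1, -3.0000+6.9282i, 4.0000-1.7321i, -3, 4.0000+1.7321i, -3.0000-6.9282i]

Computing element-wise:
Z[0] = 2·(-7) + 5·(1) = -9
Z[1] = 2·(3) + 5·(-3.0000+6.9282i) = -9.0000+34.6410i
Z[2] = 2·(8.0000+1.7321i) + 5·(4.0000-1.7321i) = 36.0000-5.1963i
Z[3] = 2·(3) + 5·(-3) = -9
Z[4] = 2·(8.0000-1.7321i) + 5·(4.0000+1.7321i) = 36.0000+5.1963i
Z[5] = 2·(3) + 5·(-3.0000-6.9282i) = -9.0000-34.6410i

DFT(2x + 5y) = 2·X + 5·Y = [-9, -9.0000+34.6410i, 36.0000-5.1963i, -9, 36.0000+5.1963i, -9.0000-34.6410i]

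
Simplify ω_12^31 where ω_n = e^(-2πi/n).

Since ω_12^12 = 1, powers reduce modulo 12.
31 mod 12 = 7
So ω_12^31 = ω_12^7 = e^(-2πi·7/12)

ω_12^31 = ω_12^7 = -0.8660+0.5000i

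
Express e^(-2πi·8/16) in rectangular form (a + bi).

ω_16^8 = e^(-2πi·8/16)
= cos(-2π·8/16) + i·sin(-2π·8/16)
= cos(-16π/16) + i·sin(-16π/16)

ω_16^8 = cos(-16π/16) + i·sin(-16π/16) = -1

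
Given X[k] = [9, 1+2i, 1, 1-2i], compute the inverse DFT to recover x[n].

x[n] = (1/4) Σ(k=0 to 3) X[k] · e^(2πikn/4)

Computing each x[n]:
x[0] = 3
x[1] = 1
x[2] = 2
x[3] = 3

x = [3, 1, 2, 3]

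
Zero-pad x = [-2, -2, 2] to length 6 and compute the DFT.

Original 3-point DFT: [-2, -2.0000+3.4641i, -2.0000-3.4641i]
Zero-padded 6-point DFT provides frequency interpolation.

DFT_6([x, 0, ...]) = [-2, -4, -2.0000+3.4641i, 2, -2.0000-3.4641i, -4]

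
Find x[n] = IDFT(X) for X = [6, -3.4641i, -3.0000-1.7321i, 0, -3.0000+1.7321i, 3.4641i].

x[n] = (1/6) Σ(k=0 to 5) X[k] · e^(2πikn/6)

Computing each x[n]:
x[0] = 0
x[1] = 3
x[2] = 2
x[3] = 0
x[4] = 1
x[5] = 0

x = [0, 3, 2, 0, 1, 0]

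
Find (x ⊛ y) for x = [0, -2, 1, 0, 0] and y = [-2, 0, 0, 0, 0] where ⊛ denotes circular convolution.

(x ⊛ y)[n] = Σ(m=0 to 4) x[m] · y[(n-m) mod 5]

Computing each output sample:
(x ⊛ y)[0] = 0
(x ⊛ y)[1] = 4
(x ⊛ y)[2] = -2
(x ⊛ y)[3] = 0
(x ⊛ y)[4] = 0

x ⊛ y = [0, 4, -2, 0, 0]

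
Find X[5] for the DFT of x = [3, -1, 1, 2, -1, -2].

X[5] = Σ(n=0 to 5) x[n] · ω_6^(5n) where ω_6 = e^(-2πi/6)
= (3)·ω_6^0 + (-1)·ω_6^5 + (1)·ω_6^10 + (2)·ω_6^15 + (-1)·ω_6^20 + (-2)·ω_6^25

X[5] = -0.5000+2.5981i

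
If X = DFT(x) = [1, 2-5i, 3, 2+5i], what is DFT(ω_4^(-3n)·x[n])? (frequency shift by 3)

Modulation property: DFT(ω_4^(-3n)·x[n]) = X[(k-3) mod 4], so circularly shift X by 3 positions.

X[k-3] = [2-5i, 3, 2+5i, 1]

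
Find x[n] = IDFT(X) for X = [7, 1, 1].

x[n] = (1/3) Σ(k=0 to 2) X[k] · e^(2πikn/3)

Computing each x[n]:
x[0] = 3
x[1] = 2
x[2] = 2

x = [3, 2, 2]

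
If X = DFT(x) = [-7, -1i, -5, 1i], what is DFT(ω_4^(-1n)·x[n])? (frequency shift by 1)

Modulation property: DFT(ω_4^(-1n)·x[n]) = X[(k-1) mod 4], so circularly shift X by 1 positions.

X[k-1] = [1i, -7, -1i, -5]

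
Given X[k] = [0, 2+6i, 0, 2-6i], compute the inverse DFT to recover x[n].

x[n] = (1/4) Σ(k=0 to 3) X[k] · e^(2πikn/4)

Computing each x[n]:
x[0] = 1
x[1] = -3
x[2] = -1
x[3] = 3

x = [1, -3, -1, 3]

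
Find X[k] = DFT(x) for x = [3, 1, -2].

X[k] = Σ(n=0 to 2) x[n] · ω_3^(nk)
where ω_3 = e^(-2πi/3)

Computing each X[k]:
X[0] = 2
X[1] = 3.5000-2.5981i
X[2] = 3.5000+2.5981i

X = [2, 3.5000-2.5981i, 3.5000+2.5981i]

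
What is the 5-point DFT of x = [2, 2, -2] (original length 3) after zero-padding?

Original 3-point DFT: [2, 2.0000-3.4641i, 2.0000+3.4641i]
Zero-padded 5-point DFT provides frequency interpolation.

DFT_5([x, 0, ...]) = [2, 4.2361-0.7265i, -0.2361-3.0777i, -0.2361+3.0777i, 4.2361+0.7265i]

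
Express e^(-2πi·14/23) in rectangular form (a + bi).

ω_23^14 = e^(-2πi·14/23)
= cos(-2π·14/23) + i·sin(-2π·14/23)
= cos(-28π/23) + i·sin(-28π/23)

ω_23^14 = cos(-28π/23) + i·sin(-28π/23) = -0.7757+0.6311i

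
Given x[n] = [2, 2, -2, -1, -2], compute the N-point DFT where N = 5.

X[k] = Σ(n=0 to 4) x[n] · ω_5^(nk)
where ω_5 = e^(-2πi/5)

Computing each X[k]:
X[0] = -1
X[1] = 4.4271-3.2164i
X[2] = 1.0729-3.3022i
X[3] = 1.0729+3.3022i
X[4] = 4.4271+3.2164i

X = [-1, 4.4271-3.2164i, 1.0729-3.3022i, 1.0729+3.3022i, 4.4271+3.2164i]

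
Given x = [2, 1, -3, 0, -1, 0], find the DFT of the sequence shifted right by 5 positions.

Time shift by 5: X_shifted[k] = ω_6^(5k) · X[k]
Shifted x = [1, -3, 0, -1, 0, 2]

DFT(x[n-5]) = [-1, 1.5000+4.3301i, 0.5000+4.3301i, 3, 0.5000-4.3301i, 1.5000-4.3301i]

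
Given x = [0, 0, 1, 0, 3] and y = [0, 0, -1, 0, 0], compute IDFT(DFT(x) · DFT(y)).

(x ⊛ y)[n] = Σ(m=0 to 4) x[m] · y[(n-m) mod 5]

Computing each output sample:
(x ⊛ y)[0] = 0
(x ⊛ y)[1] = -3
(x ⊛ y)[2] = 0
(x ⊛ y)[3] = 0
(x ⊛ y)[4] = -1

x ⊛ y = [0, -3, 0, 0, -1]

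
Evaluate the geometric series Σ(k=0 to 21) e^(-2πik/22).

Sum of all nth roots of unity equals 0 for n > 1 (geometric series with r ≠ 1).

0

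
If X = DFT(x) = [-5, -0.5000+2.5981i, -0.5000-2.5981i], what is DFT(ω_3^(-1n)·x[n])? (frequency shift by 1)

Modulation property: DFT(ω_3^(-1n)·x[n]) = X[(k-1) mod 3], so circularly shift X by 1 positions.

X[k-1] = [-0.5000-2.5981i, -5, -0.5000+2.5981i]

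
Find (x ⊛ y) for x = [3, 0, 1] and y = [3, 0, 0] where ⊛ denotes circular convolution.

(x ⊛ y)[n] = Σ(m=0 to 2) x[m] · y[(n-m) mod 3]

Computing each output sample:
(x ⊛ y)[0] = 9
(x ⊛ y)[1] = 0
(x ⊛ y)[2] = 3

x ⊛ y = [9, 0, 3]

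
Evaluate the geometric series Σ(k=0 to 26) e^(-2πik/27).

Sum of all nth roots of unity equals 0 for n > 1 (geometric series with r ≠ 1).

0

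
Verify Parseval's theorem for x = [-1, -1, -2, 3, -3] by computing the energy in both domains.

Time domain:
Σ|x[n]|² = |-1|² + |-1|² + |-2|² + |3|² + |-3|² = 24.0000

Frequency domain:
(1/5)Σ|X[k]|² = (1/5)(|-4|² + |-3.0451+1.0368i|² + |2.5451-5.9309i|² + |2.5451+5.9309i|² + |-3.0451-1.0368i|²) = (1/5)·120.0000 = 24.0000

Both sides agree, confirming Parseval's theorem.

Σ|x[n]|² = (1/N)Σ|X[k]|² = 24.0000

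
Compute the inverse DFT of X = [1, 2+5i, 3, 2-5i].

x[n] = (1/4) Σ(k=0 to 3) X[k] · e^(2πikn/4)

Computing each x[n]:
x[0] = 2
x[1] = -3
x[2] = 0
x[3] = 2

x = [2, -3, 0, 2]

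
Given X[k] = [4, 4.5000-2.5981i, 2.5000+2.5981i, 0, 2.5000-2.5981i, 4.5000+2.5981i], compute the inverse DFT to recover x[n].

x[n] = (1/6) Σ(k=0 to 5) X[k] · e^(2πikn/6)

Computing each x[n]:
x[0] = 3
x[1] = 1
x[2] = 1
x[3] = 0
x[4] = -2
x[5] = 1

x = [3, 1, 1, 0, -2, 1]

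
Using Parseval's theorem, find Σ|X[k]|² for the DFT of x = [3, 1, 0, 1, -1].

Parseval: Σ|x[n]|² = (1/N)Σ|X[k]|², so Σ|X[k]|² = N·Σ|x[n]|² = 5·12.0000

Σ|X[k]|² = N·Σ|x[n]|² = 5·12.0000 = 60.0000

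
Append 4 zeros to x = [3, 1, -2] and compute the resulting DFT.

Original 3-point DFT: [2, 3.5000-2.5981i, 3.5000+2.5981i]
Zero-padded 7-point DFT provides frequency interpolation.

DFT_7([x, 0, ...]) = [2, 4.0685+1.1680i, 4.5794-1.8427i, 0.8521-1.9975i, 0.8521+1.9975i, 4.5794+1.8427i, 4.0685-1.1680i]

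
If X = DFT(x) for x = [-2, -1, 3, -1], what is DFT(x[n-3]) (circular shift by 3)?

Time shift by 3: X_shifted[k] = ω_4^(3k) · X[k]
Shifted x = [-1, 3, -1, -2]

DFT(x[n-3]) = [-1, -5i, -3, 5i]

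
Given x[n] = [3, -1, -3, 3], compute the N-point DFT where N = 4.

X[k] = Σ(n=0 to 3) x[n] · ω_4^(nk)
where ω_4 = e^(-2πi/4)

Computing each X[k]:
X[0] = 2
X[1] = 6+4i
X[2] = -2
X[3] = 6-4i

X = [2, 6+4i, -2, 6-4i]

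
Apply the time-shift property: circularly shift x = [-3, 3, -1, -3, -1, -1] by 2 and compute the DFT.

Time shift by 2: X_shifted[k] = ω_6^(2k) · X[k]
Shifted x = [-1, -1, -3, 3, -1, -3]

DFT(x[n-2]) = [-6, -4, 6.0000-3.4641i, -4, 6.0000+3.4641i, -4]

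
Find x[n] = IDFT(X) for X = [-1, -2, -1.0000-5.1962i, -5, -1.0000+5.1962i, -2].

x[n] = (1/6) Σ(k=0 to 5) X[k] · e^(2πikn/6)

Computing each x[n]:
x[0] = -2
x[1] = 2
x[2] = -2
x[3] = 1
x[4] = 1
x[5] = -1

x = [-2, 2, -2, 1, 1, -1]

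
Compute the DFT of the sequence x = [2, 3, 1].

X[k] = Σ(n=0 to 2) x[n] · ω_3^(nk)
where ω_3 = e^(-2πi/3)

Computing each X[k]:
X[0] = 6
X[1] = -1.7321i
X[2] = 1.7321i

X = [6, -1.7321i, 1.7321i]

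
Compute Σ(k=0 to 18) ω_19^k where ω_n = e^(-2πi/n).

Sum of all nth roots of unity equals 0 for n > 1 (geometric series with r ≠ 1).

0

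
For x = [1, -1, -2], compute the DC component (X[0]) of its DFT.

X[0] = Σ(n=0 to 2) x[n] · ω_3^0 = Σ x[n]
= (1) + (-1) + (-2)

X[0] = -2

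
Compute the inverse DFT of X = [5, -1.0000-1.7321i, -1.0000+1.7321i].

x[n] = (1/3) Σ(k=0 to 2) X[k] · e^(2πikn/3)

Computing each x[n]:
x[0] = 1
x[1] = 3
x[2] = 1

x = [1, 3, 1]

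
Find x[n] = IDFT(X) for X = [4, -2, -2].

x[n] = (1/3) Σ(k=0 to 2) X[k] · e^(2πikn/3)

Computing each x[n]:
x[0] = 0
x[1] = 2
x[2] = 2

x = [0, 2, 2]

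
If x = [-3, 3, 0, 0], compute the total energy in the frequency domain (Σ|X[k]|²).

Parseval: Σ|x[n]|² = (1/N)Σ|X[k]|², so Σ|X[k]|² = N·Σ|x[n]|² = 4·18.0000

Σ|X[k]|² = N·Σ|x[n]|² = 4·18.0000 = 72.0000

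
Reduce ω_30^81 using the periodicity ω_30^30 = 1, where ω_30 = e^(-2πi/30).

Since ω_30^30 = 1, powers reduce modulo 30.
81 mod 30 = 21
So ω_30^81 = ω_30^21 = e^(-2πi·21/30)

ω_30^81 = ω_30^21 = -0.3090+0.9511i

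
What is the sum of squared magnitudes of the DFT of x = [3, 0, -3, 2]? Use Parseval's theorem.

Parseval: Σ|x[n]|² = (1/N)Σ|X[k]|², so Σ|X[k]|² = N·Σ|x[n]|² = 4·22.0000

Σ|X[k]|² = N·Σ|x[n]|² = 4·22.0000 = 88.0000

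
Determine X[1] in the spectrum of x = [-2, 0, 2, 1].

X[1] = Σ(n=0 to 3) x[n] · ω_4^(1n) where ω_4 = e^(-2πi/4)
= (-2)·ω_4^0 + (0)·ω_4^1 + (2)·ω_4^2 + (1)·ω_4^3

X[1] = -4+1i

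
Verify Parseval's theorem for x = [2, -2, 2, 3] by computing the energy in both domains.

Time domain:
Σ|x[n]|² = |2|² + |-2|² + |2|² + |3|² = 21.0000

Frequency domain:
(1/4)Σ|X[k]|² = (1/4)(|5|² + |5i|² + |3|² + |-5i|²) = (1/4)·84.0000 = 21.0000

Both sides agree, confirming Parseval's theorem.

Σ|x[n]|² = (1/N)Σ|X[k]|² = 21.0000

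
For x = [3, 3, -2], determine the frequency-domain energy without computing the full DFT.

Parseval: Σ|x[n]|² = (1/N)Σ|X[k]|², so Σ|X[k]|² = N·Σ|x[n]|² = 3·22.0000

Σ|X[k]|² = N·Σ|x[n]|² = 3·22.0000 = 66.0000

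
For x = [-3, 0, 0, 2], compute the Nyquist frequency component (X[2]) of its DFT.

X[2] = Σ(n=0 to 3) x[n] · ω_4^(2n) where ω_4 = e^(-2πi/4)
= (-3)·ω_4^0 + (0)·ω_4^2 + (0)·ω_4^4 + (2)·ω_4^6

X[2] = -5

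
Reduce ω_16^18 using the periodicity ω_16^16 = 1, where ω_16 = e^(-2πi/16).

Since ω_16^16 = 1, powers reduce modulo 16.
18 mod 16 = 2
So ω_16^18 = ω_16^2 = e^(-2πi·2/16)

ω_16^18 = ω_16^2 = 0.7071-0.7071i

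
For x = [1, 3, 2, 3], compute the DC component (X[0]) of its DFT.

X[0] = Σ(n=0 to 3) x[n] · ω_4^0 = Σ x[n]
= (1) + (3) + (2) + (3)

X[0] = 9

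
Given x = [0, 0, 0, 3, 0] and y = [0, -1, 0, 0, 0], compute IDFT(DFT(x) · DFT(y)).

(x ⊛ y)[n] = Σ(m=0 to 4) x[m] · y[(n-m) mod 5]

Computing each output sample:
(x ⊛ y)[0] = 0
(x ⊛ y)[1] = 0
(x ⊛ y)[2] = 0
(x ⊛ y)[3] = 0
(x ⊛ y)[4] = -3

x ⊛ y = [0, 0, 0, 0, -3]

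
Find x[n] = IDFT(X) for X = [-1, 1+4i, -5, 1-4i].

x[n] = (1/4) Σ(k=0 to 3) X[k] · e^(2πikn/4)

Computing each x[n]:
x[0] = -1
x[1] = -1
x[2] = -2
x[3] = 3

x = [-1, -1, -2, 3]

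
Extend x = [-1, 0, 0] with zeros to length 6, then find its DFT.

Original 3-point DFT: [-1, -1, -1]
Zero-padded 6-point DFT provides frequency interpolation.

DFT_6([x, 0, ...]) = [-1, -1, -1, -1, -1, -1]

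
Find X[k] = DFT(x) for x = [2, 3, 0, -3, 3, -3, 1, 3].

X[k] = Σ(n=0 to 7) x[n] · ω_8^(nk)
where ω_8 = e^(-2πi/8)

Computing each X[k]:
X[0] = 6
X[1] = 7.4853+1.0000i
X[2] = 4
X[3] = -9.4853-1.0000i
X[4] = 6
X[5] = -9.4853+1.0000i
X[6] = 4
X[7] = 7.4853-1.0000i

X = [6, 7.4853+1.0000i, 4, -9.4853-1.0000i, 6, -9.4853+1.0000i, 4, 7.4853-1.0000i]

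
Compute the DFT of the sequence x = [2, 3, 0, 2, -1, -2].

X[k] = Σ(n=0 to 5) x[n] · ω_6^(nk)
where ω_6 = e^(-2πi/6)

Computing each X[k]:
X[0] = 4
X[1] = 1.0000-5.1962i
X[2] = 4.0000-3.4641i
X[3] = -2
X[4] = 4.0000+3.4641i
X[5] = 1.0000+5.1962i

X = [4, 1.0000-5.1962i, 4.0000-3.4641i, -2, 4.0000+3.4641i, 1.0000+5.1962i]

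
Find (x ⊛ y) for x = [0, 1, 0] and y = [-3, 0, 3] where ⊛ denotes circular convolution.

(x ⊛ y)[n] = Σ(m=0 to 2) x[m] · y[(n-m) mod 3]

Computing each output sample:
(x ⊛ y)[0] = 3
(x ⊛ y)[1] = -3
(x ⊛ y)[2] = 0

x ⊛ y = [3, -3, 0]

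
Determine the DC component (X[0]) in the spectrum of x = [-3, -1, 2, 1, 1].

X[0] = Σ(n=0 to 4) x[n] · ω_5^0 = Σ x[n]
= (-3) + (-1) + (2) + (1) + (1)

X[0] = 0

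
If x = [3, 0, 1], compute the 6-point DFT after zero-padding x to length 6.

Original 3-point DFT: [4, 2.5000+0.8660i, 2.5000-0.8660i]
Zero-padded 6-point DFT provides frequency interpolation.

DFT_6([x, 0, ...]) = [4, 2.5000-0.8660i, 2.5000+0.8660i, 4, 2.5000-0.8660i, 2.5000+0.8660i]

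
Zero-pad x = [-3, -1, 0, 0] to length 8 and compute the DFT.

Original 4-point DFT: [-4, -3+1i, -2, -3-1i]
Zero-padded 8-point DFT provides frequency interpolation.

DFT_8([x, 0, ...]) = [-4, -3.7071+0.7071i, -3+1i, -2.2929+0.7071i, -2, -2.2929-0.7071i, -3-1i, -3.7071-0.7071i]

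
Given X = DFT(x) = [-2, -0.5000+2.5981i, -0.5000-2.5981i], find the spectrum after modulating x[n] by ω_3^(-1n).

Modulation property: DFT(ω_3^(-1n)·x[n]) = X[(k-1) mod 3], so circularly shift X by 1 positions.

X[k-1] = [-0.5000-2.5981i, -2, -0.5000+2.5981i]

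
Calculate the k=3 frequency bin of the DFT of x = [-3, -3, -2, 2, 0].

X[3] = Σ(n=0 to 4) x[n] · ω_5^(3n) where ω_5 = e^(-2πi/5)
= (-3)·ω_5^0 + (-3)·ω_5^3 + (-2)·ω_5^6 + (2)·ω_5^9 + (0)·ω_5^12

X[3] = -0.5729+2.0409i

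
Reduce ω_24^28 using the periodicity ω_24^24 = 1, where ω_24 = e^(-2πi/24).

Since ω_24^24 = 1, powers reduce modulo 24.
28 mod 24 = 4
So ω_24^28 = ω_24^4 = e^(-2πi·4/24)

ω_24^28 = ω_24^4 = 0.5000-0.8660i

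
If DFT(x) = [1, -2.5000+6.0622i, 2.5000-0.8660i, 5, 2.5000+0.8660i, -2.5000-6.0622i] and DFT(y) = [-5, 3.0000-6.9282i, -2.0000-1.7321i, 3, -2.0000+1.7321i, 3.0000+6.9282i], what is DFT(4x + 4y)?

By linearity: DFT(4x + 4y) = 4·DFT(x) + 4·DFT(y)
= 4·[1, -2.5000+6.0622i, 2.5000-0.8660i, 5, 2.5000+0.8660i, -2.5000-6.0622i] + 4·[-5, 3.0000-6.9282i, -2.0000-1.7321i, 3, -2.0000+1.7321i, 3.0000+6.9282i]

Computing element-wise:
Z[0] = 4·(1) + 4·(-5) = -16
Z[1] = 4·(-2.5000+6.0622i) + 4·(3.0000-6.9282i) = 2.0000-3.4640i
Z[2] = 4·(2.5000-0.8660i) + 4·(-2.0000-1.7321i) = 2.0000-10.3924i
Z[3] = 4·(5) + 4·(3) = 32
Z[4] = 4·(2.5000+0.8660i) + 4·(-2.0000+1.7321i) = 2.0000+10.3924i
Z[5] = 4·(-2.5000-6.0622i) + 4·(3.0000+6.9282i) = 2.0000+3.4640i

DFT(4x + 4y) = 4·X + 4·Y = [-16, 2.0000-3.4640i, 2.0000-10.3924i, 32, 2.0000+10.3924i, 2.0000+3.4640i]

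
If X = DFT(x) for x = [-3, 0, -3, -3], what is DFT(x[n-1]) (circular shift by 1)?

Time shift by 1: X_shifted[k] = ω_4^(1k) · X[k]
Shifted x = [-3, -3, 0, -3]

DFT(x[n-1]) = [-9, -3, 3, -3]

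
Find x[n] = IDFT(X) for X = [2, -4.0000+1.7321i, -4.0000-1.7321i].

x[n] = (1/3) Σ(k=0 to 2) X[k] · e^(2πikn/3)

Computing each x[n]:
x[0] = -2
x[1] = 1
x[2] = 3

x = [-2, 1, 3]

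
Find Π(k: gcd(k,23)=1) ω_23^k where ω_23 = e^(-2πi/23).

The primitive 23rd roots of unity are ω_23^k for k coprime to 23: k ∈ {1, 2, 3, 4, 5, 6, 7, 8, 9, 10, 11, 12, 13, 14, 15, 16, 17, 18, 19, 20, 21, 22}
Their product equals the constant term of the cyclotomic polynomial Φ_23(x) up to sign.
For n ≥ 3, the product of all primitive nth roots of unity is 1. (For n=1 it is 1; for n=2 it is -1.)

1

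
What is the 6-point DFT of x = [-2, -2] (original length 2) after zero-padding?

Original 2-point DFT: [-4, 0]
Zero-padded 6-point DFT provides frequency interpolation.

DFT_6([x, 0, ...]) = [-4, -3.0000+1.7321i, -1.0000+1.7321i, 0, -1.0000-1.7321i, -3.0000-1.7321i]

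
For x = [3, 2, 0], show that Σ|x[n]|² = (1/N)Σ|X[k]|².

Time domain:
Σ|x[n]|² = |3|² + |2|² + |0|² = 13.0000

Frequency domain:
(1/3)Σ|X[k]|² = (1/3)(|5|² + |2.0000-1.7321i|² + |2.0000+1.7321i|²) = (1/3)·39.0000 = 13.0000

Both sides agree, confirming Parseval's theorem.

Σ|x[n]|² = (1/N)Σ|X[k]|² = 13.0000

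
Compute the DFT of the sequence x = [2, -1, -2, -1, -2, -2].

X[k] = Σ(n=0 to 5) x[n] · ω_6^(nk)
where ω_6 = e^(-2πi/6)

Computing each X[k]:
X[0] = -6
X[1] = 3.5000-0.8660i
X[2] = 4.5000-0.8660i
X[3] = 2
X[4] = 4.5000+0.8660i
X[5] = 3.5000+0.8660i

X = [-6, 3.5000-0.8660i, 4.5000-0.8660i, 2, 4.5000+0.8660i, 3.5000+0.8660i]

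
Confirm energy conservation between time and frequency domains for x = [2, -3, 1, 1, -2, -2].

Time domain:
Σ|x[n]|² = |2|² + |-3|² + |1|² + |1|² + |-2|² + |-2|² = 23.0000

Frequency domain:
(1/6)Σ|X[k]|² = (1/6)(|-3|² + |-1.0000-1.7321i|² + |6.0000+3.4641i|² + |5|² + |6.0000-3.4641i|² + |-1.0000+1.7321i|²) = (1/6)·138.0000 = 23.0000

Both sides agree, confirming Parseval's theorem.

Σ|x[n]|² = (1/N)Σ|X[k]|² = 23.0000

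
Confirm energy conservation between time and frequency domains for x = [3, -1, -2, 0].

Time domain:
Σ|x[n]|² = |3|² + |-1|² + |-2|² + |0|² = 14.0000

Frequency domain:
(1/4)Σ|X[k]|² = (1/4)(|0|² + |5+1i|² + |2|² + |5-1i|²) = (1/4)·56.0000 = 14.0000

Both sides agree, confirming Parseval's theorem.

Σ|x[n]|² = (1/N)Σ|X[k]|² = 14.0000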